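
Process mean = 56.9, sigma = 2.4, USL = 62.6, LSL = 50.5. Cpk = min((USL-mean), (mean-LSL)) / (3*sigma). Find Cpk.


Cpu = (62.6 - 56.9) / (3 * 2.4) = 0.79
Cpl = (56.9 - 50.5) / (3 * 2.4) = 0.89
Cpk = min(0.79, 0.89) = 0.79

0.79


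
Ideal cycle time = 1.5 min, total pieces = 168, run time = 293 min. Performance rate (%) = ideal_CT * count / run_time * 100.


Formula: Performance = (Ideal CT * Total Count) / Run Time * 100
Ideal output time = 1.5 * 168 = 252.0 min
Performance = 252.0 / 293 * 100 = 86.0%

86.0%


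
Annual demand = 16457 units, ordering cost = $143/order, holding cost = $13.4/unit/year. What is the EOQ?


Formula: EOQ = sqrt(2 * D * S / H)
Numerator: 2 * 16457 * 143 = 4706702
2DS/H = 4706702 / 13.4 = 351246.4
EOQ = sqrt(351246.4) = 592.7 units

592.7 units


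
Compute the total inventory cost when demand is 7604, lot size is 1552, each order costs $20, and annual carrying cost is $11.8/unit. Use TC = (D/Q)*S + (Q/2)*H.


TC = 7604/1552 * 20 + 1552/2 * 11.8

$9254.79


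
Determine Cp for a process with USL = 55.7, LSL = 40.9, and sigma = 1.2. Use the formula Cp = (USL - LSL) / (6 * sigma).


Cp = (55.7 - 40.9) / (6 * 1.2)

2.06


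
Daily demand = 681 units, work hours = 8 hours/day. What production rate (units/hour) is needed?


Formula: Production Rate = Daily Demand / Available Hours
Rate = 681 units/day / 8 hours/day
Rate = 85.1 units/hour

85.1 units/hour


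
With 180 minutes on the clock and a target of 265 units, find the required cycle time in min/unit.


Formula: CT = Available Time / Number of Units
CT = 180 min / 265 units
CT = 0.68 min/unit

0.68 min/unit


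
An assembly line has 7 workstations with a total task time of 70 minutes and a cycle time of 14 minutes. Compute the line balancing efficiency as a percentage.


Formula: Efficiency = Sum of Task Times / (N_stations * CT) * 100
Total station capacity = 7 stations * 14 min = 98 min
Efficiency = 70 / 98 * 100 = 71.4%

71.4%


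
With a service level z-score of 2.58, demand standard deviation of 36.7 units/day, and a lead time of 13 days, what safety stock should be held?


Formula: SS = z * sigma_d * sqrt(LT)
sqrt(LT) = sqrt(13) = 3.6056
SS = 2.58 * 36.7 * 3.6056
SS = 341.4 units

341.4 units


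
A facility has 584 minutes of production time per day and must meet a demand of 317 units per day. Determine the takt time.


Formula: Takt Time = Available Production Time / Customer Demand
Takt = 584 min/day / 317 units/day
Takt = 1.84 min/unit

1.84 min/unit


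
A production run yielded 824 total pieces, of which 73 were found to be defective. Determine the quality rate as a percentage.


Formula: Quality Rate = Good Pieces / Total Pieces * 100
Good pieces = 824 - 73 = 751
QR = 751 / 824 * 100 = 91.1%

91.1%


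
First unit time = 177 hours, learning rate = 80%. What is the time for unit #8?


Formula: T_n = T_1 * (learning_rate)^(log2(n)) where learning_rate = rate/100
Doublings = log2(8) = 3
T_n = 177 * 0.8^3
T_n = 177 * 0.512 = 90.6 hours

90.6 hours


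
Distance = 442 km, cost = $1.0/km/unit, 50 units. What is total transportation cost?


TC = dist * cost * units = 442 * 1.0 * 50 = $22100.00

$22100.00


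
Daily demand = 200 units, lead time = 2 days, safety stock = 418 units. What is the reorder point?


Formula: ROP = (Daily Demand * Lead Time) + Safety Stock
Demand during lead time = 200 * 2 = 400 units
ROP = 400 + 418 = 818 units

818 units


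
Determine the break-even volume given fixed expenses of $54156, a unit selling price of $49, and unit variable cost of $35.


Formula: BEQ = Fixed Costs / (Price - Variable Cost)
Contribution margin = $49 - $35 = $14/unit
BEQ = ceil($54156 / $14/unit) = ceil(3868.29) = 3869 units

3869 units


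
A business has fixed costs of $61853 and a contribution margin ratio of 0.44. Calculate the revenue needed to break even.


Formula: BER = Fixed Costs / Contribution Margin Ratio
BER = $61853 / 0.44
BER = $140575.00 (to the nearest cent)

$140575.00


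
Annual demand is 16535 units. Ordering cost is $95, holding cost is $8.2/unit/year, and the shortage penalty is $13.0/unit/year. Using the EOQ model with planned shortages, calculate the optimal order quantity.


Formula: EOQ* = sqrt(2DS/H) * sqrt((H+P)/P)
Base EOQ = sqrt(2*16535*95/8.2) = 618.97 units
Correction = sqrt((8.2+13.0)/13.0) = 1.27702
EOQ* = 618.97 * 1.27702 = 790.4 units

790.4 units


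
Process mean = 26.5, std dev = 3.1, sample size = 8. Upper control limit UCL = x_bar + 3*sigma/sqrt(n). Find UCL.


UCL = 26.5 + 3 * 3.1 / sqrt(8)

29.79


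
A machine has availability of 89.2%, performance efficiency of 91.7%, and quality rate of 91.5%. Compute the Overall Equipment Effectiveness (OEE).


Formula: OEE = Availability * Performance * Quality / 10000
A * P = 89.2% * 91.7% / 100 = 81.8%
OEE = 81.8% * 91.5% / 100 = 74.8%

74.8%


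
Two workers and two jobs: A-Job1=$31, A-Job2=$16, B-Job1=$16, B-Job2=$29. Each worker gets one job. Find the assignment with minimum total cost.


Option 1: A->1 + B->2 = $31 + $29 = $60
Option 2: A->2 + B->1 = $16 + $16 = $32
Min cost = min($60, $32) = $32

$32


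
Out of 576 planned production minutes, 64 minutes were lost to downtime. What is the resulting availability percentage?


Formula: Availability = (Planned Time - Downtime) / Planned Time * 100
Uptime = 576 - 64 = 512 min
Availability = 512 / 576 * 100 = 88.9%

88.9%


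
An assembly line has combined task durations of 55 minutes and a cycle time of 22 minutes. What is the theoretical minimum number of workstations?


Formula: N_min = ceil(Sum of Task Times / Cycle Time)
N_min = ceil(55 min / 22 min) = ceil(2.5)
N_min = 3 stations

3


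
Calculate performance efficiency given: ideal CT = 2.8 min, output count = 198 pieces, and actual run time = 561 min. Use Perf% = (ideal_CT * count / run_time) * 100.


Formula: Performance = (Ideal CT * Total Count) / Run Time * 100
Ideal output time = 2.8 * 198 = 554.4 min
Performance = 554.4 / 561 * 100 = 98.8%

98.8%


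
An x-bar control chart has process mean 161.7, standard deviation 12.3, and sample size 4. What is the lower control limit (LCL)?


LCL = 161.7 - 3 * 12.3 / sqrt(4)

143.25


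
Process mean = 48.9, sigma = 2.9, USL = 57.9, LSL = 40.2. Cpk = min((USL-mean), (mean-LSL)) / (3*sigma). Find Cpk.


Cpu = (57.9 - 48.9) / (3 * 2.9) = 1.03
Cpl = (48.9 - 40.2) / (3 * 2.9) = 1.0
Cpk = min(1.03, 1.0) = 1.0

1.0


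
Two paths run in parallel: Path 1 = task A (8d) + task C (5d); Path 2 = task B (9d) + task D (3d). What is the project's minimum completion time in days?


Path 1 = 8 + 5 = 13 days
Path 2 = 9 + 3 = 12 days
Duration = max(13, 12) = 13 days

13 days


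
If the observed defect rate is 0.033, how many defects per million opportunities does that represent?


DPMO = defect_rate * 1000000 = 0.033 * 1000000

33000


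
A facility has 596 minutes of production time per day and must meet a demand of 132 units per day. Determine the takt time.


Formula: Takt Time = Available Production Time / Customer Demand
Takt = 596 min/day / 132 units/day
Takt = 4.52 min/unit

4.52 min/unit


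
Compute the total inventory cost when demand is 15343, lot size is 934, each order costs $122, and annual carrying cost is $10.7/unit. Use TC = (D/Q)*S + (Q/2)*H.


TC = 15343/934 * 122 + 934/2 * 10.7

$7001.02


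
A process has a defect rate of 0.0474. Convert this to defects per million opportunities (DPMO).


DPMO = defect_rate * 1000000 = 0.0474 * 1000000

47400


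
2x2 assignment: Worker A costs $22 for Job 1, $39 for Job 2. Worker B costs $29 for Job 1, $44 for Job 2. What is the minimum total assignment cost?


Option 1: A->1 + B->2 = $22 + $44 = $66
Option 2: A->2 + B->1 = $39 + $29 = $68
Min cost = min($66, $68) = $66

$66


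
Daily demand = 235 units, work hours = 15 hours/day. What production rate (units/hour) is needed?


Formula: Production Rate = Daily Demand / Available Hours
Rate = 235 units/day / 15 hours/day
Rate = 15.7 units/hour

15.7 units/hour


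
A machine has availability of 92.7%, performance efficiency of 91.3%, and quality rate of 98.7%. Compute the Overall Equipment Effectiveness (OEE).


Formula: OEE = Availability * Performance * Quality / 10000
A * P = 92.7% * 91.3% / 100 = 84.64%
OEE = 84.64% * 98.7% / 100 = 83.5%

83.5%


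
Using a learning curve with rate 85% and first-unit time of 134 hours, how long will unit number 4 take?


Formula: T_n = T_1 * (learning_rate)^(log2(n)) where learning_rate = rate/100
Doublings = log2(4) = 2
T_n = 134 * 0.85^2
T_n = 134 * 0.7225 = 96.8 hours

96.8 hours


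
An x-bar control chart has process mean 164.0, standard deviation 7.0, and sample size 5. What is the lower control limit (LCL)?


LCL = 164.0 - 3 * 7.0 / sqrt(5)

154.61


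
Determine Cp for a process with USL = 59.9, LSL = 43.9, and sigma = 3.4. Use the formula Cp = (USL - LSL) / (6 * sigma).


Cp = (59.9 - 43.9) / (6 * 3.4)

0.78


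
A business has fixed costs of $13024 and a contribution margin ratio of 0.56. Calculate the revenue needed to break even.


Formula: BER = Fixed Costs / Contribution Margin Ratio
BER = $13024 / 0.56
BER = $23257.14 (to the nearest cent)

$23257.14


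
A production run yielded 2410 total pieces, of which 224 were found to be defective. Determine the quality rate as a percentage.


Formula: Quality Rate = Good Pieces / Total Pieces * 100
Good pieces = 2410 - 224 = 2186
QR = 2186 / 2410 * 100 = 90.7%

90.7%


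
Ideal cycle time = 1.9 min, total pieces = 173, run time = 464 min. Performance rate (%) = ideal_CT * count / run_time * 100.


Formula: Performance = (Ideal CT * Total Count) / Run Time * 100
Ideal output time = 1.9 * 173 = 328.7 min
Performance = 328.7 / 464 * 100 = 70.8%

70.8%


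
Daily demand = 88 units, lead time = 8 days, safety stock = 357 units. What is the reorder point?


Formula: ROP = (Daily Demand * Lead Time) + Safety Stock
Demand during lead time = 88 * 8 = 704 units
ROP = 704 + 357 = 1061 units

1061 units


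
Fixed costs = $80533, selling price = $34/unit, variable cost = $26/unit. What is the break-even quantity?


Formula: BEQ = Fixed Costs / (Price - Variable Cost)
Contribution margin = $34 - $26 = $8/unit
BEQ = ceil($80533 / $8/unit) = ceil(10066.62) = 10067 units

10067 units


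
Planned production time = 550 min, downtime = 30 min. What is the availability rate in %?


Formula: Availability = (Planned Time - Downtime) / Planned Time * 100
Uptime = 550 - 30 = 520 min
Availability = 520 / 550 * 100 = 94.5%

94.5%


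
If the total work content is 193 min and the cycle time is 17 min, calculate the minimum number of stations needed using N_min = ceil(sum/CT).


Formula: N_min = ceil(Sum of Task Times / Cycle Time)
N_min = ceil(193 min / 17 min) = ceil(11.3529)
N_min = 12 stations

12


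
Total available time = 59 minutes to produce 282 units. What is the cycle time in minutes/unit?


Formula: CT = Available Time / Number of Units
CT = 59 min / 282 units
CT = 0.21 min/unit

0.21 min/unit


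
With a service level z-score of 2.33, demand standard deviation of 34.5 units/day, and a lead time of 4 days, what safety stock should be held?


Formula: SS = z * sigma_d * sqrt(LT)
sqrt(LT) = sqrt(4) = 2.0
SS = 2.33 * 34.5 * 2.0
SS = 160.8 units

160.8 units


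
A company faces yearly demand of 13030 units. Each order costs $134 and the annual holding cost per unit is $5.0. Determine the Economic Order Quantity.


Formula: EOQ = sqrt(2 * D * S / H)
Numerator: 2 * 13030 * 134 = 3492040
2DS/H = 3492040 / 5.0 = 698408.0
EOQ = sqrt(698408.0) = 835.7 units

835.7 units


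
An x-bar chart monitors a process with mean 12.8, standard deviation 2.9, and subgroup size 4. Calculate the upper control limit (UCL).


UCL = 12.8 + 3 * 2.9 / sqrt(4)

17.15


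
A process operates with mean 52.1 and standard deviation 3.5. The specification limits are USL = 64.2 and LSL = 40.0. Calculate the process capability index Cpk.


Cpu = (64.2 - 52.1) / (3 * 3.5) = 1.15
Cpl = (52.1 - 40.0) / (3 * 3.5) = 1.15
Cpk = min(1.15, 1.15) = 1.15

1.15


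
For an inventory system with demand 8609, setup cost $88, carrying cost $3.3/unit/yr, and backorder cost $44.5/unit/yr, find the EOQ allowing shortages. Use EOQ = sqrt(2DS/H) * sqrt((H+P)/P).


Formula: EOQ* = sqrt(2DS/H) * sqrt((H+P)/P)
Base EOQ = sqrt(2*8609*88/3.3) = 677.6 units
Correction = sqrt((3.3+44.5)/44.5) = 1.03642
EOQ* = 677.6 * 1.03642 = 702.3 units

702.3 units


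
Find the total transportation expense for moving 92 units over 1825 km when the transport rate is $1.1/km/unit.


TC = dist * cost * units = 1825 * 1.1 * 92 = $184690.00

$184690.00


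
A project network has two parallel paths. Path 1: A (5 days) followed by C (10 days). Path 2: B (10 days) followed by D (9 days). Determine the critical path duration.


Path 1 = 5 + 10 = 15 days
Path 2 = 10 + 9 = 19 days
Duration = max(15, 19) = 19 days

19 days


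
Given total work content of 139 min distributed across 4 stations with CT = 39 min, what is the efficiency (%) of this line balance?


Formula: Efficiency = Sum of Task Times / (N_stations * CT) * 100
Total station capacity = 4 stations * 39 min = 156 min
Efficiency = 139 / 156 * 100 = 89.1%

89.1%


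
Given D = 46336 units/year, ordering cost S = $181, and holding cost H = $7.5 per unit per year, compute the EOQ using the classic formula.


Formula: EOQ = sqrt(2 * D * S / H)
Numerator: 2 * 46336 * 181 = 16773632
2DS/H = 16773632 / 7.5 = 2236484.3
EOQ = sqrt(2236484.3) = 1495.5 units

1495.5 units


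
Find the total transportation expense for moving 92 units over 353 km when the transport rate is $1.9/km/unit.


TC = dist * cost * units = 353 * 1.9 * 92 = $61704.40

$61704.40


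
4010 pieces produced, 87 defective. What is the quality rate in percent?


Formula: Quality Rate = Good Pieces / Total Pieces * 100
Good pieces = 4010 - 87 = 3923
QR = 3923 / 4010 * 100 = 97.8%

97.8%


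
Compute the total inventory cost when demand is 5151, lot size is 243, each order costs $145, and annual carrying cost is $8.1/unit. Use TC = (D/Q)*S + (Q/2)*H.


TC = 5151/243 * 145 + 243/2 * 8.1

$4057.79


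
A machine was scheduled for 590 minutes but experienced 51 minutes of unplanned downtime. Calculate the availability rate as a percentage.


Formula: Availability = (Planned Time - Downtime) / Planned Time * 100
Uptime = 590 - 51 = 539 min
Availability = 539 / 590 * 100 = 91.4%

91.4%


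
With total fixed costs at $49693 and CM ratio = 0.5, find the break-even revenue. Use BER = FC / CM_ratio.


Formula: BER = Fixed Costs / Contribution Margin Ratio
BER = $49693 / 0.5
BER = $99386.00 (to the nearest cent)

$99386.00


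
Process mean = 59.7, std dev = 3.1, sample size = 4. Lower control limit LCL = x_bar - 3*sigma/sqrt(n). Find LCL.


LCL = 59.7 - 3 * 3.1 / sqrt(4)

55.05


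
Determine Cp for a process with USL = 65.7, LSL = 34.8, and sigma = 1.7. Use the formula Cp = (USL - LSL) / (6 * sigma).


Cp = (65.7 - 34.8) / (6 * 1.7)

3.03


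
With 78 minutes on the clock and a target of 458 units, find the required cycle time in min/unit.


Formula: CT = Available Time / Number of Units
CT = 78 min / 458 units
CT = 0.17 min/unit

0.17 min/unit


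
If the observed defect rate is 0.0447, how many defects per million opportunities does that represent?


DPMO = defect_rate * 1000000 = 0.0447 * 1000000

44700


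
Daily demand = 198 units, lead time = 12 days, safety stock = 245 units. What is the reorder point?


Formula: ROP = (Daily Demand * Lead Time) + Safety Stock
Demand during lead time = 198 * 12 = 2376 units
ROP = 2376 + 245 = 2621 units

2621 units


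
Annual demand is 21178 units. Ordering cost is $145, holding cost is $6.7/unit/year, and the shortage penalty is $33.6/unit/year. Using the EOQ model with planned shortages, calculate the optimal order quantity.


Formula: EOQ* = sqrt(2DS/H) * sqrt((H+P)/P)
Base EOQ = sqrt(2*21178*145/6.7) = 957.42 units
Correction = sqrt((6.7+33.6)/33.6) = 1.09517
EOQ* = 957.42 * 1.09517 = 1048.5 units

1048.5 units


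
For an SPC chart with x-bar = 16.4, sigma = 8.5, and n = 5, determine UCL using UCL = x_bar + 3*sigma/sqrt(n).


UCL = 16.4 + 3 * 8.5 / sqrt(5)

27.8


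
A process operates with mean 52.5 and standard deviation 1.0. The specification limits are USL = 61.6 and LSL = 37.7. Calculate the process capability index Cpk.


Cpu = (61.6 - 52.5) / (3 * 1.0) = 3.03
Cpl = (52.5 - 37.7) / (3 * 1.0) = 4.93
Cpk = min(3.03, 4.93) = 3.03

3.03


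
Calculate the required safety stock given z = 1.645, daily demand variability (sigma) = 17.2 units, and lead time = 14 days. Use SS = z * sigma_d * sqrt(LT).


Formula: SS = z * sigma_d * sqrt(LT)
sqrt(LT) = sqrt(14) = 3.7417
SS = 1.645 * 17.2 * 3.7417
SS = 105.9 units

105.9 units


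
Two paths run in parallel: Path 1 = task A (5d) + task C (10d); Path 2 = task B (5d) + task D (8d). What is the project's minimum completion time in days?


Path 1 = 5 + 10 = 15 days
Path 2 = 5 + 8 = 13 days
Duration = max(15, 13) = 15 days

15 days


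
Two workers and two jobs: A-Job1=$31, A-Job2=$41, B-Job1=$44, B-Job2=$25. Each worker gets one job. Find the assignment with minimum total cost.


Option 1: A->1 + B->2 = $31 + $25 = $56
Option 2: A->2 + B->1 = $41 + $44 = $85
Min cost = min($56, $85) = $56

$56


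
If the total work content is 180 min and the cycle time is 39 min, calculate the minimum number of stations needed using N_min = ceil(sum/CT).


Formula: N_min = ceil(Sum of Task Times / Cycle Time)
N_min = ceil(180 min / 39 min) = ceil(4.6154)
N_min = 5 stations

5


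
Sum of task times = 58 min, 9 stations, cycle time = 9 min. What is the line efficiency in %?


Formula: Efficiency = Sum of Task Times / (N_stations * CT) * 100
Total station capacity = 9 stations * 9 min = 81 min
Efficiency = 58 / 81 * 100 = 71.6%

71.6%


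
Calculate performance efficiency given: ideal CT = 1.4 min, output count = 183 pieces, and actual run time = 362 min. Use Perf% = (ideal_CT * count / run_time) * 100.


Formula: Performance = (Ideal CT * Total Count) / Run Time * 100
Ideal output time = 1.4 * 183 = 256.2 min
Performance = 256.2 / 362 * 100 = 70.8%

70.8%


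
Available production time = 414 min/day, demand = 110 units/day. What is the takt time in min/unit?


Formula: Takt Time = Available Production Time / Customer Demand
Takt = 414 min/day / 110 units/day
Takt = 3.76 min/unit

3.76 min/unit


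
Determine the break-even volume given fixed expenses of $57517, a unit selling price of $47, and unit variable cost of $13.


Formula: BEQ = Fixed Costs / (Price - Variable Cost)
Contribution margin = $47 - $13 = $34/unit
BEQ = ceil($57517 / $34/unit) = ceil(1691.68) = 1692 units

1692 units


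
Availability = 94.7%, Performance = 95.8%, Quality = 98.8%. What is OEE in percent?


Formula: OEE = Availability * Performance * Quality / 10000
A * P = 94.7% * 95.8% / 100 = 90.72%
OEE = 90.72% * 98.8% / 100 = 89.6%

89.6%


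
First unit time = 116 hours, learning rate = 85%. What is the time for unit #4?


Formula: T_n = T_1 * (learning_rate)^(log2(n)) where learning_rate = rate/100
Doublings = log2(4) = 2
T_n = 116 * 0.85^2
T_n = 116 * 0.7225 = 83.8 hours

83.8 hours


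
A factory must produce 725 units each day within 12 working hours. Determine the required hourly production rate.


Formula: Production Rate = Daily Demand / Available Hours
Rate = 725 units/day / 12 hours/day
Rate = 60.4 units/hour

60.4 units/hour


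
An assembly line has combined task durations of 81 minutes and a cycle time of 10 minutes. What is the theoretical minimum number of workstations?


Formula: N_min = ceil(Sum of Task Times / Cycle Time)
N_min = ceil(81 min / 10 min) = ceil(8.1)
N_min = 9 stations

9


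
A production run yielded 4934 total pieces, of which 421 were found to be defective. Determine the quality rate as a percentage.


Formula: Quality Rate = Good Pieces / Total Pieces * 100
Good pieces = 4934 - 421 = 4513
QR = 4513 / 4934 * 100 = 91.5%

91.5%


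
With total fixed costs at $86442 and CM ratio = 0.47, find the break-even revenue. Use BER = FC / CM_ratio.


Formula: BER = Fixed Costs / Contribution Margin Ratio
BER = $86442 / 0.47
BER = $183919.15 (to the nearest cent)

$183919.15


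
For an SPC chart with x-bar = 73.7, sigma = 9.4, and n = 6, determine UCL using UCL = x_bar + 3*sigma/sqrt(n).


UCL = 73.7 + 3 * 9.4 / sqrt(6)

85.21


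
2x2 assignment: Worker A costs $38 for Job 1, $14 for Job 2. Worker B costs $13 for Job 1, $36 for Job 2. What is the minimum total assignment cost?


Option 1: A->1 + B->2 = $38 + $36 = $74
Option 2: A->2 + B->1 = $14 + $13 = $27
Min cost = min($74, $27) = $27

$27


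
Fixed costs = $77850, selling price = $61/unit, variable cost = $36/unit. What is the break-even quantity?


Formula: BEQ = Fixed Costs / (Price - Variable Cost)
Contribution margin = $61 - $36 = $25/unit
BEQ = ceil($77850 / $25/unit) = ceil(3114.0) = 3114 units

3114 units


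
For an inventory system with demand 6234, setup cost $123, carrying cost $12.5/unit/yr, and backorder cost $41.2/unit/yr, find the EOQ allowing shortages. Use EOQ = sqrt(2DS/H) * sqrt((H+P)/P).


Formula: EOQ* = sqrt(2DS/H) * sqrt((H+P)/P)
Base EOQ = sqrt(2*6234*123/12.5) = 350.26 units
Correction = sqrt((12.5+41.2)/41.2) = 1.14166
EOQ* = 350.26 * 1.14166 = 399.9 units

399.9 units


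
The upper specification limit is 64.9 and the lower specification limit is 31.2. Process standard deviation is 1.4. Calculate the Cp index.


Cp = (64.9 - 31.2) / (6 * 1.4)

4.01


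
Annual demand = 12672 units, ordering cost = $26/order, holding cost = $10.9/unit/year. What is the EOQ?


Formula: EOQ = sqrt(2 * D * S / H)
Numerator: 2 * 12672 * 26 = 658944
2DS/H = 658944 / 10.9 = 60453.6
EOQ = sqrt(60453.6) = 245.9 units

245.9 units


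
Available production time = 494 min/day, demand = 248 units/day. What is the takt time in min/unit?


Formula: Takt Time = Available Production Time / Customer Demand
Takt = 494 min/day / 248 units/day
Takt = 1.99 min/unit

1.99 min/unit


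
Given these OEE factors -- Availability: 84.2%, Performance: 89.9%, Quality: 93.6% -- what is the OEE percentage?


Formula: OEE = Availability * Performance * Quality / 10000
A * P = 84.2% * 89.9% / 100 = 75.7%
OEE = 75.7% * 93.6% / 100 = 70.9%

70.9%


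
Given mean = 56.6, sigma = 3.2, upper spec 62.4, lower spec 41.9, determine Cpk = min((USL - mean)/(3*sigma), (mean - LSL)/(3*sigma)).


Cpu = (62.4 - 56.6) / (3 * 3.2) = 0.6
Cpl = (56.6 - 41.9) / (3 * 3.2) = 1.53
Cpk = min(0.6, 1.53) = 0.6

0.6


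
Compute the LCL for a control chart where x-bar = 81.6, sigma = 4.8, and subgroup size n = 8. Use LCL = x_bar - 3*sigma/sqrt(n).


LCL = 81.6 - 3 * 4.8 / sqrt(8)

76.51


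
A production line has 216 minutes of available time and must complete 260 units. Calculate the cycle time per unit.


Formula: CT = Available Time / Number of Units
CT = 216 min / 260 units
CT = 0.83 min/unit

0.83 min/unit


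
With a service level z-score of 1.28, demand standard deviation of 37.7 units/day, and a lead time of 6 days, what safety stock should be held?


Formula: SS = z * sigma_d * sqrt(LT)
sqrt(LT) = sqrt(6) = 2.4495
SS = 1.28 * 37.7 * 2.4495
SS = 118.2 units

118.2 units


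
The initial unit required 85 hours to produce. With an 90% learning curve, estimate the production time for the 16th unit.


Formula: T_n = T_1 * (learning_rate)^(log2(n)) where learning_rate = rate/100
Doublings = log2(16) = 4
T_n = 85 * 0.9^4
T_n = 85 * 0.6561 = 55.8 hours

55.8 hours


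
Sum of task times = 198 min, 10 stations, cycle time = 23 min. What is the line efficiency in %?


Formula: Efficiency = Sum of Task Times / (N_stations * CT) * 100
Total station capacity = 10 stations * 23 min = 230 min
Efficiency = 198 / 230 * 100 = 86.1%

86.1%


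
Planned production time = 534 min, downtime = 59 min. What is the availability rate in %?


Formula: Availability = (Planned Time - Downtime) / Planned Time * 100
Uptime = 534 - 59 = 475 min
Availability = 475 / 534 * 100 = 89.0%

89.0%


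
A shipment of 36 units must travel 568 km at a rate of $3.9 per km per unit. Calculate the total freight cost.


TC = dist * cost * units = 568 * 3.9 * 36 = $79747.20

$79747.20


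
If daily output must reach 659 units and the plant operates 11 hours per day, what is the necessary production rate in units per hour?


Formula: Production Rate = Daily Demand / Available Hours
Rate = 659 units/day / 11 hours/day
Rate = 59.9 units/hour

59.9 units/hour


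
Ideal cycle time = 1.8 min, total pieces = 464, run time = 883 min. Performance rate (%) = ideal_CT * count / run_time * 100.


Formula: Performance = (Ideal CT * Total Count) / Run Time * 100
Ideal output time = 1.8 * 464 = 835.2 min
Performance = 835.2 / 883 * 100 = 94.6%

94.6%


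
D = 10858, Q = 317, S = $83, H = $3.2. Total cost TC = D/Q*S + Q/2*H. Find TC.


TC = 10858/317 * 83 + 317/2 * 3.2

$3350.15


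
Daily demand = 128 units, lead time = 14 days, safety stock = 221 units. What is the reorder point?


Formula: ROP = (Daily Demand * Lead Time) + Safety Stock
Demand during lead time = 128 * 14 = 1792 units
ROP = 1792 + 221 = 2013 units

2013 units


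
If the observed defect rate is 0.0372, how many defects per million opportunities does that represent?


DPMO = defect_rate * 1000000 = 0.0372 * 1000000

37200


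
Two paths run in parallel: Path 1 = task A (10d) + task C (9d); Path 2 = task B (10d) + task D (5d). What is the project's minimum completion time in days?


Path 1 = 10 + 9 = 19 days
Path 2 = 10 + 5 = 15 days
Duration = max(19, 15) = 19 days

19 days


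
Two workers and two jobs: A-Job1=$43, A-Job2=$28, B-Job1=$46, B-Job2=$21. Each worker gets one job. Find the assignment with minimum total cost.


Option 1: A->1 + B->2 = $43 + $21 = $64
Option 2: A->2 + B->1 = $28 + $46 = $74
Min cost = min($64, $74) = $64

$64


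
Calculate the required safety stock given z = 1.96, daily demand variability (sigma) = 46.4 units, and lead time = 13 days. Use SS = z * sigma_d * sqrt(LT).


Formula: SS = z * sigma_d * sqrt(LT)
sqrt(LT) = sqrt(13) = 3.6056
SS = 1.96 * 46.4 * 3.6056
SS = 327.9 units

327.9 units


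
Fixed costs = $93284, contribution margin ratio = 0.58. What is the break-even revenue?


Formula: BER = Fixed Costs / Contribution Margin Ratio
BER = $93284 / 0.58
BER = $160834.48 (to the nearest cent)

$160834.48


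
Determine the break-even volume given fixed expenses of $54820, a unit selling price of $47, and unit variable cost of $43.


Formula: BEQ = Fixed Costs / (Price - Variable Cost)
Contribution margin = $47 - $43 = $4/unit
BEQ = ceil($54820 / $4/unit) = ceil(13705.0) = 13705 units

13705 units


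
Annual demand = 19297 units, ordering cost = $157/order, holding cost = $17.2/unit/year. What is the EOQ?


Formula: EOQ = sqrt(2 * D * S / H)
Numerator: 2 * 19297 * 157 = 6059258
2DS/H = 6059258 / 17.2 = 352282.4
EOQ = sqrt(352282.4) = 593.5 units

593.5 units


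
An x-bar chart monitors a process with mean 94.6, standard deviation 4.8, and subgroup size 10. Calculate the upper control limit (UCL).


UCL = 94.6 + 3 * 4.8 / sqrt(10)

99.15


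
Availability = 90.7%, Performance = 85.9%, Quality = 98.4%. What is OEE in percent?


Formula: OEE = Availability * Performance * Quality / 10000
A * P = 90.7% * 85.9% / 100 = 77.91%
OEE = 77.91% * 98.4% / 100 = 76.7%

76.7%


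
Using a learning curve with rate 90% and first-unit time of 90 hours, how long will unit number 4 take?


Formula: T_n = T_1 * (learning_rate)^(log2(n)) where learning_rate = rate/100
Doublings = log2(4) = 2
T_n = 90 * 0.9^2
T_n = 90 * 0.81 = 72.9 hours

72.9 hours


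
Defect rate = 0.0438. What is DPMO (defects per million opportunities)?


DPMO = defect_rate * 1000000 = 0.0438 * 1000000

43800


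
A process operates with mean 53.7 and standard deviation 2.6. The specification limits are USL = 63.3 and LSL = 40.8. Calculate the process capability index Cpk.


Cpu = (63.3 - 53.7) / (3 * 2.6) = 1.23
Cpl = (53.7 - 40.8) / (3 * 2.6) = 1.65
Cpk = min(1.23, 1.65) = 1.23

1.23


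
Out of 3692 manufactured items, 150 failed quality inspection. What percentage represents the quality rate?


Formula: Quality Rate = Good Pieces / Total Pieces * 100
Good pieces = 3692 - 150 = 3542
QR = 3542 / 3692 * 100 = 95.9%

95.9%


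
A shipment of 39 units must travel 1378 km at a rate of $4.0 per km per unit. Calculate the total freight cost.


TC = dist * cost * units = 1378 * 4.0 * 39 = $214968.00

$214968.00


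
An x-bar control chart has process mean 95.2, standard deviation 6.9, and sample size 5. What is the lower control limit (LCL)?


LCL = 95.2 - 3 * 6.9 / sqrt(5)

85.94


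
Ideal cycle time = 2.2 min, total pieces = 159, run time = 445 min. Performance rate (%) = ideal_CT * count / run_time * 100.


Formula: Performance = (Ideal CT * Total Count) / Run Time * 100
Ideal output time = 2.2 * 159 = 349.8 min
Performance = 349.8 / 445 * 100 = 78.6%

78.6%


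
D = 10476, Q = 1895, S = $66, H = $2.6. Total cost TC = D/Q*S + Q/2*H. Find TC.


TC = 10476/1895 * 66 + 1895/2 * 2.6

$2828.36


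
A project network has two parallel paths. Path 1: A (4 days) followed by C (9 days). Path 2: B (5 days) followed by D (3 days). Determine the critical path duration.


Path 1 = 4 + 9 = 13 days
Path 2 = 5 + 3 = 8 days
Duration = max(13, 8) = 13 days

13 days


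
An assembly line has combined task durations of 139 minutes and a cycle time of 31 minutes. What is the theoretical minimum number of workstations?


Formula: N_min = ceil(Sum of Task Times / Cycle Time)
N_min = ceil(139 min / 31 min) = ceil(4.4839)
N_min = 5 stations

5


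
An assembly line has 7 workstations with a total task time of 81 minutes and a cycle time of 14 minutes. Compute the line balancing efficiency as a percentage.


Formula: Efficiency = Sum of Task Times / (N_stations * CT) * 100
Total station capacity = 7 stations * 14 min = 98 min
Efficiency = 81 / 98 * 100 = 82.7%

82.7%


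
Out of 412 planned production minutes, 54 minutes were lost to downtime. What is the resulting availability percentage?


Formula: Availability = (Planned Time - Downtime) / Planned Time * 100
Uptime = 412 - 54 = 358 min
Availability = 358 / 412 * 100 = 86.9%

86.9%


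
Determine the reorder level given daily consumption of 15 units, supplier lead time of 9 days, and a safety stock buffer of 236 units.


Formula: ROP = (Daily Demand * Lead Time) + Safety Stock
Demand during lead time = 15 * 9 = 135 units
ROP = 135 + 236 = 371 units

371 units


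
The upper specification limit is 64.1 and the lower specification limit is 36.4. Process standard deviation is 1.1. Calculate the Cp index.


Cp = (64.1 - 36.4) / (6 * 1.1)

4.2


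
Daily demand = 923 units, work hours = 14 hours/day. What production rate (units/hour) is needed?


Formula: Production Rate = Daily Demand / Available Hours
Rate = 923 units/day / 14 hours/day
Rate = 65.9 units/hour

65.9 units/hour


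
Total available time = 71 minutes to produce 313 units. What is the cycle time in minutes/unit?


Formula: CT = Available Time / Number of Units
CT = 71 min / 313 units
CT = 0.23 min/unit

0.23 min/unit


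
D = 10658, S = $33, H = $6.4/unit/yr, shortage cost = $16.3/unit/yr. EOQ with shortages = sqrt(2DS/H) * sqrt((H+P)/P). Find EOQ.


Formula: EOQ* = sqrt(2DS/H) * sqrt((H+P)/P)
Base EOQ = sqrt(2*10658*33/6.4) = 331.53 units
Correction = sqrt((6.4+16.3)/16.3) = 1.1801
EOQ* = 331.53 * 1.1801 = 391.2 units

391.2 units


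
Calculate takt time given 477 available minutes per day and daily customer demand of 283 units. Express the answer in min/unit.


Formula: Takt Time = Available Production Time / Customer Demand
Takt = 477 min/day / 283 units/day
Takt = 1.69 min/unit

1.69 min/unit


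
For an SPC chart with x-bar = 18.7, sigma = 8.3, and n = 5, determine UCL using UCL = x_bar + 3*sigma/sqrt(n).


UCL = 18.7 + 3 * 8.3 / sqrt(5)

29.84


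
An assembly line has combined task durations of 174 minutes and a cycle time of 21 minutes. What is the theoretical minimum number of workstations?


Formula: N_min = ceil(Sum of Task Times / Cycle Time)
N_min = ceil(174 min / 21 min) = ceil(8.2857)
N_min = 9 stations

9


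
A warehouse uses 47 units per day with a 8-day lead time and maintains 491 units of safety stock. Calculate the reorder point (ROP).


Formula: ROP = (Daily Demand * Lead Time) + Safety Stock
Demand during lead time = 47 * 8 = 376 units
ROP = 376 + 491 = 867 units

867 units


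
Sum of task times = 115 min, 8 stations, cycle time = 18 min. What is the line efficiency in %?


Formula: Efficiency = Sum of Task Times / (N_stations * CT) * 100
Total station capacity = 8 stations * 18 min = 144 min
Efficiency = 115 / 144 * 100 = 79.9%

79.9%


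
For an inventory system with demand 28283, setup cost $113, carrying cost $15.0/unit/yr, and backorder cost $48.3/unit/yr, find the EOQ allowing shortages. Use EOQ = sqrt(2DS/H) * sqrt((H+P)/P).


Formula: EOQ* = sqrt(2DS/H) * sqrt((H+P)/P)
Base EOQ = sqrt(2*28283*113/15.0) = 652.79 units
Correction = sqrt((15.0+48.3)/48.3) = 1.1448
EOQ* = 652.79 * 1.1448 = 747.3 units

747.3 units


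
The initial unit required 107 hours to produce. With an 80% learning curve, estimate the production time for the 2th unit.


Formula: T_n = T_1 * (learning_rate)^(log2(n)) where learning_rate = rate/100
Doublings = log2(2) = 1
T_n = 107 * 0.8^1
T_n = 107 * 0.8 = 85.6 hours

85.6 hours


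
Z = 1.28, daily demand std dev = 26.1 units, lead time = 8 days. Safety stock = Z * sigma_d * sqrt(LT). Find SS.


Formula: SS = z * sigma_d * sqrt(LT)
sqrt(LT) = sqrt(8) = 2.8284
SS = 1.28 * 26.1 * 2.8284
SS = 94.5 units

94.5 units


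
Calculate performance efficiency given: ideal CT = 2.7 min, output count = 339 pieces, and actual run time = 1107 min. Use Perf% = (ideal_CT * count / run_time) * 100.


Formula: Performance = (Ideal CT * Total Count) / Run Time * 100
Ideal output time = 2.7 * 339 = 915.3 min
Performance = 915.3 / 1107 * 100 = 82.7%

82.7%


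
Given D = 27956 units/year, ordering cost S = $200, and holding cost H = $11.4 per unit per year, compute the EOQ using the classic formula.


Formula: EOQ = sqrt(2 * D * S / H)
Numerator: 2 * 27956 * 200 = 11182400
2DS/H = 11182400 / 11.4 = 980912.3
EOQ = sqrt(980912.3) = 990.4 units

990.4 units


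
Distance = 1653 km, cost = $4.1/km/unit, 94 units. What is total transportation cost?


TC = dist * cost * units = 1653 * 4.1 * 94 = $637066.20

$637066.20


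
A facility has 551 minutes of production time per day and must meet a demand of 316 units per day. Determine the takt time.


Formula: Takt Time = Available Production Time / Customer Demand
Takt = 551 min/day / 316 units/day
Takt = 1.74 min/unit

1.74 min/unit


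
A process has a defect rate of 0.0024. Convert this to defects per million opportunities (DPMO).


DPMO = defect_rate * 1000000 = 0.0024 * 1000000

2400


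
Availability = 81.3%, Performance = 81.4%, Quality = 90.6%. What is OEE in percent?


Formula: OEE = Availability * Performance * Quality / 10000
A * P = 81.3% * 81.4% / 100 = 66.18%
OEE = 66.18% * 90.6% / 100 = 60.0%

60.0%


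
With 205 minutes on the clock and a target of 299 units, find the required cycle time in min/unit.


Formula: CT = Available Time / Number of Units
CT = 205 min / 299 units
CT = 0.69 min/unit

0.69 min/unit


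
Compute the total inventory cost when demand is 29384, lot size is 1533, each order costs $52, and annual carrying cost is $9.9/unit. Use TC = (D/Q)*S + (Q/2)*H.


TC = 29384/1533 * 52 + 1533/2 * 9.9

$8585.07


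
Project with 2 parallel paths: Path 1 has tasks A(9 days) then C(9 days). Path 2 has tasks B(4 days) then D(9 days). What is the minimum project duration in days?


Path 1 = 9 + 9 = 18 days
Path 2 = 4 + 9 = 13 days
Duration = max(18, 13) = 18 days

18 days


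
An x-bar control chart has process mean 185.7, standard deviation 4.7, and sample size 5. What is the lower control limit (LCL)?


LCL = 185.7 - 3 * 4.7 / sqrt(5)

179.39


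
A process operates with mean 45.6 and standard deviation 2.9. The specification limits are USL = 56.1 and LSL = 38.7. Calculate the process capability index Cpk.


Cpu = (56.1 - 45.6) / (3 * 2.9) = 1.21
Cpl = (45.6 - 38.7) / (3 * 2.9) = 0.79
Cpk = min(1.21, 0.79) = 0.79

0.79


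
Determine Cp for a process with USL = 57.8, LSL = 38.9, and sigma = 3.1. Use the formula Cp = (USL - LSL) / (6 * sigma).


Cp = (57.8 - 38.9) / (6 * 3.1)

1.02


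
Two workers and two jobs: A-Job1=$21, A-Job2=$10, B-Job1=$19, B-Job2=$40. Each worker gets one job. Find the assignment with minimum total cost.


Option 1: A->1 + B->2 = $21 + $40 = $61
Option 2: A->2 + B->1 = $10 + $19 = $29
Min cost = min($61, $29) = $29

$29


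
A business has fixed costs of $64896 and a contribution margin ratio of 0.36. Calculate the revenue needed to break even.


Formula: BER = Fixed Costs / Contribution Margin Ratio
BER = $64896 / 0.36
BER = $180266.67 (to the nearest cent)

$180266.67


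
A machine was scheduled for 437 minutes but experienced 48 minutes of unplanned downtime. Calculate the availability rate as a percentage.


Formula: Availability = (Planned Time - Downtime) / Planned Time * 100
Uptime = 437 - 48 = 389 min
Availability = 389 / 437 * 100 = 89.0%

89.0%


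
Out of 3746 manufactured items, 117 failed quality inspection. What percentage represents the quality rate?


Formula: Quality Rate = Good Pieces / Total Pieces * 100
Good pieces = 3746 - 117 = 3629
QR = 3629 / 3746 * 100 = 96.9%

96.9%


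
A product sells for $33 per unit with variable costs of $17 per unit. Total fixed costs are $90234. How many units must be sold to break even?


Formula: BEQ = Fixed Costs / (Price - Variable Cost)
Contribution margin = $33 - $17 = $16/unit
BEQ = ceil($90234 / $16/unit) = ceil(5639.62) = 5640 units

5640 units


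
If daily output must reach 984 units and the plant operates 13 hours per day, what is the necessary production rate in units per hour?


Formula: Production Rate = Daily Demand / Available Hours
Rate = 984 units/day / 13 hours/day
Rate = 75.7 units/hour

75.7 units/hour


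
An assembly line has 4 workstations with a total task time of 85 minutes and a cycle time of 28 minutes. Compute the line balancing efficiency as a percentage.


Formula: Efficiency = Sum of Task Times / (N_stations * CT) * 100
Total station capacity = 4 stations * 28 min = 112 min
Efficiency = 85 / 112 * 100 = 75.9%

75.9%


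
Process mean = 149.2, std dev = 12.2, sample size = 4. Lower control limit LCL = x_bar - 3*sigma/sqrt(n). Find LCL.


LCL = 149.2 - 3 * 12.2 / sqrt(4)

130.9


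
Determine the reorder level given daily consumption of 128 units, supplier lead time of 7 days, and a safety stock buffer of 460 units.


Formula: ROP = (Daily Demand * Lead Time) + Safety Stock
Demand during lead time = 128 * 7 = 896 units
ROP = 896 + 460 = 1356 units

1356 units


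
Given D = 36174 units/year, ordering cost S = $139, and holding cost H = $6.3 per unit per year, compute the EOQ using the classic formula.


Formula: EOQ = sqrt(2 * D * S / H)
Numerator: 2 * 36174 * 139 = 10056372
2DS/H = 10056372 / 6.3 = 1596249.5
EOQ = sqrt(1596249.5) = 1263.4 units

1263.4 units


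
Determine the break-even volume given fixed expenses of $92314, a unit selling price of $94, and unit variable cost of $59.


Formula: BEQ = Fixed Costs / (Price - Variable Cost)
Contribution margin = $94 - $59 = $35/unit
BEQ = ceil($92314 / $35/unit) = ceil(2637.54) = 2638 units

2638 units
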